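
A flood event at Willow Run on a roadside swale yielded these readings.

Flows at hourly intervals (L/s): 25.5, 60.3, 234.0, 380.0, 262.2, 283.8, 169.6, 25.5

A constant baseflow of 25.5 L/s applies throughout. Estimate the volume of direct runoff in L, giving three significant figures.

V ≈ 4.45 × 10^6 L

Direct-runoff ordinates (Q − Q_b): 0.0, 34.8, 208.5, 354.5, 236.7, 258.3, 144.1, 0.0 L/s.
ΣQ_DR = 1237 L/s.
With Δt = 1 h = 3600 s, V = ΣQ_DR · Δt = 1237 × 3600 = 4.45 × 10^6 L.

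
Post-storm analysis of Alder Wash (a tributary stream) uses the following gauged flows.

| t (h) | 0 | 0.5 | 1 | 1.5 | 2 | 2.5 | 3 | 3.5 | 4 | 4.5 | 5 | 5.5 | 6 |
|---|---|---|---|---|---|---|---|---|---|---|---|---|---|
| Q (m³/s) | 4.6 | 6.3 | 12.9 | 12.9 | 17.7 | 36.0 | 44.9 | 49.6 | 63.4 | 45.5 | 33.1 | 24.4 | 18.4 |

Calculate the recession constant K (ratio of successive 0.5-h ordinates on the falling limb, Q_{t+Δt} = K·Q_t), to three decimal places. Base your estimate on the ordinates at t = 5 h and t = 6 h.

Using the recession-limb readings at t = 5 h and t = 6 h: Q falls from 33.1 to 18.4 m³/s over 2 intervals.
K = (Q₂/Q₁)^(1/2) = (18.4/33.1)^(1/2) = 0.746.

K ≈ 0.746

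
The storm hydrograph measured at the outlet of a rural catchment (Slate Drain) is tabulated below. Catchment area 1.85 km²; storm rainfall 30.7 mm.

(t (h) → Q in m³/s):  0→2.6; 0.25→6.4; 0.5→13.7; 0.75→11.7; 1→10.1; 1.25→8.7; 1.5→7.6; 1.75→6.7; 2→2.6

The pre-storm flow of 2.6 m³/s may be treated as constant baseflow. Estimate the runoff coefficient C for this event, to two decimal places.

C ≈ 0.74

ΣQ_DR = 46.70 m³/s; V = ΣQ_DR·Δt = 42030 m³.
Runoff depth d = V / A = 22.72 mm.
C = d / P = 22.72 / 30.7 = 0.74.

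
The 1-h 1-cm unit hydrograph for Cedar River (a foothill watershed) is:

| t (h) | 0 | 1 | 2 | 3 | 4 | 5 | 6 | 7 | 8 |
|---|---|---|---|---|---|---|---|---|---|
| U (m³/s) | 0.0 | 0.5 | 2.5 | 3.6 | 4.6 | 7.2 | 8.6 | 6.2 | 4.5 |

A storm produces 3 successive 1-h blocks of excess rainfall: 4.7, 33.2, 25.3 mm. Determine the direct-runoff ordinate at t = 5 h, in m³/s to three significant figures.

By discrete convolution, Q_j = Σ (P_i / 10 mm) · U_{j−i}.
At t = 5 h (j=5): Q = (4.7/10)·7.2 + (33.2/10)·4.6 + (25.3/10)·3.6 = 27.8 m³/s.

Q ≈ 27.8 m³/s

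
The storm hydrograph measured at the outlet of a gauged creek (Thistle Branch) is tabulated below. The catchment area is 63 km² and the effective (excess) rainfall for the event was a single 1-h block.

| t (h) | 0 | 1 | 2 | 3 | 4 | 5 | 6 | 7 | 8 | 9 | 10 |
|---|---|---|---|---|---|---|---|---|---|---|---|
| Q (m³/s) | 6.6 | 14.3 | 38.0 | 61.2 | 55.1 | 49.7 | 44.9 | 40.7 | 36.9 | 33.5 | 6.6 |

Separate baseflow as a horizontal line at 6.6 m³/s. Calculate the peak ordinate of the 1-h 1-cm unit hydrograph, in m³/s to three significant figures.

Direct runoff: 0.0, 7.7, 31.4, 54.6, 48.5, 43.1, 38.3, 34.1, 30.3, 26.9, 0.0 m³/s; ΣQ_DR = 314.9 m³/s, peak = 54.6 m³/s.
Runoff depth d = ΣQ_DR·Δt / A = 314.9 × 3600 / (63 km²) = 17.99 mm.
The 1-cm UH is the DRH scaled by (10 mm)/d, so U_p = 54.6 × 10/17.99 = 30.3 m³/s.

U_p ≈ 30.3 m³/s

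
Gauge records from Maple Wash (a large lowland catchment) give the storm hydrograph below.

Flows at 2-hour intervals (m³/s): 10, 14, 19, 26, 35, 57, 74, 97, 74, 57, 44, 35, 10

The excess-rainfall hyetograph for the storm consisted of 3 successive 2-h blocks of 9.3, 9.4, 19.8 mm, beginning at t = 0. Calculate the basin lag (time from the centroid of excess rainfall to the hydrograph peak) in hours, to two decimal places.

Centroid of excess rainfall: t_c = Σ P_i·t̄_i / ΣP_i = 3.5455 h (block centres at 1, 3, 5 h).
Hydrograph peak occurs at t = 14 h, so basin lag t_L = 14 − 3.5455 = 10.45 h.

t_L ≈ 10.45 h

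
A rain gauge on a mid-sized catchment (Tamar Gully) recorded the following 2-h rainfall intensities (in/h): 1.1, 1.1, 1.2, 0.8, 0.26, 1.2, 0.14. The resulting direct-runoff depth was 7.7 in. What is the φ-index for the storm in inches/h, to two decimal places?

φ ≈ 0.31 in/h

Only the 5 blocks with intensity above φ contribute runoff: 1.1, 1.1, 1.2, 0.8, 1.2 in/h.
Σ(I−φ)·Δt = d  ⇒  (1.1+1.1+1.2+0.8+1.2 − 5φ)·2 = 7.7
φ = (5.400 − 7.7/2) / 5 = 0.31 in/h.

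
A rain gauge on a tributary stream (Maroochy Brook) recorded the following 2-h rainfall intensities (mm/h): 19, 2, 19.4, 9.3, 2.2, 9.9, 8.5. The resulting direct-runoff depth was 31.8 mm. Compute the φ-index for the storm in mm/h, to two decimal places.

Only the 2 blocks with intensity above φ contribute runoff: 19, 19.4 mm/h.
Σ(I−φ)·Δt = d  ⇒  (19+19.4 − 2φ)·2 = 31.8
φ = (38.40 − 31.8/2) / 2 = 11.25 mm/h.

φ ≈ 11.25 mm/h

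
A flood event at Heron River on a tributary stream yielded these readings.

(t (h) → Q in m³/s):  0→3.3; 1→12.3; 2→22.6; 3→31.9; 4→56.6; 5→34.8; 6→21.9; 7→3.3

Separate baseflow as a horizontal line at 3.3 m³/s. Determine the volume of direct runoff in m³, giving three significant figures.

Direct-runoff ordinates (Q − Q_b): 0.0, 9.0, 19.3, 28.6, 53.3, 31.5, 18.6, 0.0 m³/s.
ΣQ_DR = 160.3 m³/s.
With Δt = 1 h = 3600 s, V = ΣQ_DR · Δt = 160.3 × 3600 = 5.77 × 10^5 m³.

V ≈ 5.77 × 10^5 m³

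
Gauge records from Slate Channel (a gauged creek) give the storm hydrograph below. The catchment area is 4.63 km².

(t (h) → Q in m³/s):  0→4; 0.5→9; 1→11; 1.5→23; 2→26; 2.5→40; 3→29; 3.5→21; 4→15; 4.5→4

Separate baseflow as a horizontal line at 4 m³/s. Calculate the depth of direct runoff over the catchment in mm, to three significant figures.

Direct runoff: 0.0, 5.0, 7.0, 19.0, 22.0, 36.0, 25.0, 17.0, 11.0, 0.0 m³/s; ΣQ_DR = 142.0 m³/s.
V = ΣQ_DR · Δt = 142.0 × 1800 s = 2.556 × 10^5 m³.
Over A = 4.63 km², depth = V / A = 55.2 mm.

d ≈ 55.2 mm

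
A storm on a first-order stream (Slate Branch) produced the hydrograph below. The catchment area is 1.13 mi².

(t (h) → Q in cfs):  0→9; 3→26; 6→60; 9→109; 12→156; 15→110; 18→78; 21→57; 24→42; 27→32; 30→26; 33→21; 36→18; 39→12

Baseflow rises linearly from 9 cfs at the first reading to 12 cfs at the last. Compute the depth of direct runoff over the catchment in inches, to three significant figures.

d ≈ 2.51 in

Direct runoff: 0.00, 16.77, 50.54, 99.31, 146.08, 99.85, 67.62, 46.38, 31.15, 20.92, 14.69, 9.46, 6.23, 0.00 cfs; ΣQ_DR = 609.0 cfs.
V = ΣQ_DR · Δt = 609.0 × 10800 s = 6.577 × 10^6 ft³.
Over A = 1.13 mi², depth = V / A = 2.51 in.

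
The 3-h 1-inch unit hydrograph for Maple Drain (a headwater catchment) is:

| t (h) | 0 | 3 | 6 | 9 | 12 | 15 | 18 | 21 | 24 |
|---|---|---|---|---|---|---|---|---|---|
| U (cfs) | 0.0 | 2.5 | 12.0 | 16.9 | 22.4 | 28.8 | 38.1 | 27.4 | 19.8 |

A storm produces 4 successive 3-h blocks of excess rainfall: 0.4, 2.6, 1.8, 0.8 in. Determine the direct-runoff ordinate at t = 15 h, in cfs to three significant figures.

By discrete convolution, Q_j = Σ (P_i / 1 in) · U_{j−i}.
At t = 15 h (j=5): Q = (0.4/1)·28.8 + (2.6/1)·22.4 + (1.8/1)·16.9 + (0.8/1)·12.0 = 110 cfs.

Q ≈ 110 cfs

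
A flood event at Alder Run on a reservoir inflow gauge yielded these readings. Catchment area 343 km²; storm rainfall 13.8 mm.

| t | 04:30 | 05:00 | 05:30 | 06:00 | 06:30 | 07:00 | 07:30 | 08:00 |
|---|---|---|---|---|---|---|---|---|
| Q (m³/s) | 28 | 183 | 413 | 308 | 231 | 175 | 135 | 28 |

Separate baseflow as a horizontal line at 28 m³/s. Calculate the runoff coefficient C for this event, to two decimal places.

ΣQ_DR = 1277 m³/s; V = ΣQ_DR·Δt = 2.299 × 10^6 m³.
Runoff depth d = V / A = 6.701 mm.
C = d / P = 6.701 / 13.8 = 0.49.

C ≈ 0.49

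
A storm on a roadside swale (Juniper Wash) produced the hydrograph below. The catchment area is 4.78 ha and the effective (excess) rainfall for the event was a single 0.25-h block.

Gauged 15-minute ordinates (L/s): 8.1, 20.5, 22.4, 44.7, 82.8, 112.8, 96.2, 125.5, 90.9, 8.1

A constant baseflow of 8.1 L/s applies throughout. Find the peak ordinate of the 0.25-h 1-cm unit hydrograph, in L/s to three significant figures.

Direct runoff: 0.0, 12.4, 14.3, 36.6, 74.7, 104.7, 88.1, 117.4, 82.8, 0.0 L/s; ΣQ_DR = 531.0 L/s, peak = 117.4 L/s.
Runoff depth d = ΣQ_DR·Δt / A = 531.0 × 900 / (4.78 ha) = 9.998 mm.
The 1-cm UH is the DRH scaled by (10 mm)/d, so U_p = 117.4 × 10/9.998 = 117 L/s.

U_p ≈ 117 L/s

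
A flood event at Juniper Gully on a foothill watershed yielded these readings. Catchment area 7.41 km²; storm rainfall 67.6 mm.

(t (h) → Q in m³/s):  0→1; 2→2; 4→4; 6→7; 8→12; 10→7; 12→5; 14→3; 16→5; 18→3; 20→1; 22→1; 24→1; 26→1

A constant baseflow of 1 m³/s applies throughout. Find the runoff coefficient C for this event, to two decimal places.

ΣQ_DR = 39.00 m³/s; V = ΣQ_DR·Δt = 2.808 × 10^5 m³.
Runoff depth d = V / A = 37.89 mm.
C = d / P = 37.89 / 67.6 = 0.56.

C ≈ 0.56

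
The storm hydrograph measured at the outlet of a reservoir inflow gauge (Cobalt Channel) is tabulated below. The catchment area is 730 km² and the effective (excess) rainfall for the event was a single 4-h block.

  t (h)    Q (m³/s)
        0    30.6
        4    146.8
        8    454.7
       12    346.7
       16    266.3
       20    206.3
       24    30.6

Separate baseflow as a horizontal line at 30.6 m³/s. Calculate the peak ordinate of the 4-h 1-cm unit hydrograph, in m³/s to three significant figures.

Direct runoff: 0.0, 116.2, 424.1, 316.1, 235.7, 175.7, 0.0 m³/s; ΣQ_DR = 1268 m³/s, peak = 424.1 m³/s.
Runoff depth d = ΣQ_DR·Δt / A = 1268 × 14400 / (730 km²) = 25.01 mm.
The 1-cm UH is the DRH scaled by (10 mm)/d, so U_p = 424.1 × 10/25.01 = 170 m³/s.

U_p ≈ 170 m³/s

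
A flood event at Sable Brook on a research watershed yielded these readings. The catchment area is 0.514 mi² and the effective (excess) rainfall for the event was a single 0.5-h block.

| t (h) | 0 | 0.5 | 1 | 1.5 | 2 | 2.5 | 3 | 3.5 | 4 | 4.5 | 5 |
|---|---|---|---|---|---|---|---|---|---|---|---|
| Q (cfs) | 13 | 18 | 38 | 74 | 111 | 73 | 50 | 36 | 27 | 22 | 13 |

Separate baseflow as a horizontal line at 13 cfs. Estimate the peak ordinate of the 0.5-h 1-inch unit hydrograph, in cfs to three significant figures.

U_p ≈ 196 cfs

Direct runoff: 0.0, 5.0, 25.0, 61.0, 98.0, 60.0, 37.0, 23.0, 14.0, 9.0, 0.0 cfs; ΣQ_DR = 332.0 cfs, peak = 98.0 cfs.
Runoff depth d = ΣQ_DR·Δt / A = 332.0 × 1800 / (0.514 mi²) = 0.5004 in.
The 1-inch UH is the DRH scaled by (1 in)/d, so U_p = 98.0 × 1/0.5004 = 196 cfs.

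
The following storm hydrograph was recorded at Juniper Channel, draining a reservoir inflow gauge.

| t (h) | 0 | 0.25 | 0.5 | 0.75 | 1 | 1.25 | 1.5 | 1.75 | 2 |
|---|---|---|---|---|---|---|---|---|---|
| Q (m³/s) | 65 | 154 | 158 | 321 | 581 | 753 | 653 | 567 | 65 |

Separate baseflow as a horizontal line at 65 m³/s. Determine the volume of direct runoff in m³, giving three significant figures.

V ≈ 2.46 × 10^6 m³

Direct-runoff ordinates (Q − Q_b): 0.0, 89.0, 93.0, 256.0, 516.0, 688.0, 588.0, 502.0, 0.0 m³/s.
ΣQ_DR = 2732 m³/s.
With Δt = 0.25 h = 900 s, V = ΣQ_DR · Δt = 2732 × 900 = 2.46 × 10^6 m³.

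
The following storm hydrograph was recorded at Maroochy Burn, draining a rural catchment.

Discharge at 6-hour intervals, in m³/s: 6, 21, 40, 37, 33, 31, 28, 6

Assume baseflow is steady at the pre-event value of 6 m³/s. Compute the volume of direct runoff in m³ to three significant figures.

V ≈ 3.33 × 10^6 m³

Direct-runoff ordinates (Q − Q_b): 0.0, 15.0, 34.0, 31.0, 27.0, 25.0, 22.0, 0.0 m³/s.
ΣQ_DR = 154.0 m³/s.
With Δt = 6 h = 21600 s, V = ΣQ_DR · Δt = 154.0 × 21600 = 3.33 × 10^6 m³.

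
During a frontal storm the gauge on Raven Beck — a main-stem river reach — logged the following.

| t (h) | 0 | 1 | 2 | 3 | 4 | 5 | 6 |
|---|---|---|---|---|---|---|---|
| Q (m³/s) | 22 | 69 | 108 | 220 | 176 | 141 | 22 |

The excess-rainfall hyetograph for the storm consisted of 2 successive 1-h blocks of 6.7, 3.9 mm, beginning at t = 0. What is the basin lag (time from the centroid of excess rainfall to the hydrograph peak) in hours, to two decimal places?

Centroid of excess rainfall: t_c = Σ P_i·t̄_i / ΣP_i = 0.8679 h (block centres at 0.5, 1.5 h).
Hydrograph peak occurs at t = 3 h, so basin lag t_L = 3 − 0.8679 = 2.13 h.

t_L ≈ 2.13 h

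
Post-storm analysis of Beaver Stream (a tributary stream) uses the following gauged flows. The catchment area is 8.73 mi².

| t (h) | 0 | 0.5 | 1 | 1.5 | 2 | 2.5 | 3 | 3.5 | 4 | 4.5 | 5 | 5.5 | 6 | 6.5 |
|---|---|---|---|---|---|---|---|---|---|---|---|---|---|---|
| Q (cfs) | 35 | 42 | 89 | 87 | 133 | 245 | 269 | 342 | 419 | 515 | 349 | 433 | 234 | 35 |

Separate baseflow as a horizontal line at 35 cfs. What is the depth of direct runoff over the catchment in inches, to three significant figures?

Direct runoff: 0.0, 7.0, 54.0, 52.0, 98.0, 210.0, 234.0, 307.0, 384.0, 480.0, 314.0, 398.0, 199.0, 0.0 cfs; ΣQ_DR = 2737 cfs.
V = ΣQ_DR · Δt = 2737 × 1800 s = 4.927 × 10^6 ft³.
Over A = 8.73 mi², depth = V / A = 0.243 in.

d ≈ 0.243 in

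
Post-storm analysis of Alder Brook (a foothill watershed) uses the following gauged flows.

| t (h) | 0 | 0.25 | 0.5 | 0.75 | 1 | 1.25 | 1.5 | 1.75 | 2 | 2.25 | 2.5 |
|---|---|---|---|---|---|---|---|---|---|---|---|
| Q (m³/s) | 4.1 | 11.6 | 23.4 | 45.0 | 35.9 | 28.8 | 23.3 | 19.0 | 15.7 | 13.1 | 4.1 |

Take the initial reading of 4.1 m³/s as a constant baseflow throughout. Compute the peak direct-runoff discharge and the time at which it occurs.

Q_p = 40.9 m³/s at t = 0.75 h

Subtracting baseflow gives direct-runoff ordinates: 0.0, 7.5, 19.3, 40.9, 31.8, 24.7, 19.2, 14.9, 11.6, 9.0, 0.0 m³/s.
The maximum is 40.9 m³/s, occurring at the reading for t = 0.75 h.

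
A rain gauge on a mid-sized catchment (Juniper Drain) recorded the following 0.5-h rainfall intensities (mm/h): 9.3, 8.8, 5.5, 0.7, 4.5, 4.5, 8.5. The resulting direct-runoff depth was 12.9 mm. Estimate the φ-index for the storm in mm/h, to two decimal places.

Only the 6 blocks with intensity above φ contribute runoff: 9.3, 8.8, 5.5, 4.5, 4.5, 8.5 mm/h.
Σ(I−φ)·Δt = d  ⇒  (9.3+8.8+5.5+4.5+4.5+8.5 − 6φ)·0.5 = 12.9
φ = (41.10 − 12.9/0.5) / 6 = 2.55 mm/h.

φ ≈ 2.55 mm/h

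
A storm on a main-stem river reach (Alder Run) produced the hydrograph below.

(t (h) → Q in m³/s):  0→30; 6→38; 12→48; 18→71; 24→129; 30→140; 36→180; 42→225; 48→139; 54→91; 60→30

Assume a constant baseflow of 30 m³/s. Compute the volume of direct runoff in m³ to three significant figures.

V ≈ 1.71 × 10^7 m³

Direct-runoff ordinates (Q − Q_b): 0.0, 8.0, 18.0, 41.0, 99.0, 110.0, 150.0, 195.0, 109.0, 61.0, 0.0 m³/s.
ΣQ_DR = 791.0 m³/s.
With Δt = 6 h = 21600 s, V = ΣQ_DR · Δt = 791.0 × 21600 = 1.71 × 10^7 m³.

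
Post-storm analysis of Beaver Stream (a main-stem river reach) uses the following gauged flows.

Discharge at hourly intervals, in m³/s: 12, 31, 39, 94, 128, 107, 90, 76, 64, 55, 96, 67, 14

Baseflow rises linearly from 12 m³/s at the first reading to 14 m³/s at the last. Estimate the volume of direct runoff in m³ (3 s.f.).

V ≈ 2.53 × 10^6 m³

Direct-runoff ordinates (Q − Q_b): 0.00, 18.83, 26.67, 81.50, 115.33, 94.17, 77.00, 62.83, 50.67, 41.50, 82.33, 53.17, 0.00 m³/s.
ΣQ_DR = 704.0 m³/s.
With Δt = 1 h = 3600 s, V = ΣQ_DR · Δt = 704.0 × 3600 = 2.53 × 10^6 m³.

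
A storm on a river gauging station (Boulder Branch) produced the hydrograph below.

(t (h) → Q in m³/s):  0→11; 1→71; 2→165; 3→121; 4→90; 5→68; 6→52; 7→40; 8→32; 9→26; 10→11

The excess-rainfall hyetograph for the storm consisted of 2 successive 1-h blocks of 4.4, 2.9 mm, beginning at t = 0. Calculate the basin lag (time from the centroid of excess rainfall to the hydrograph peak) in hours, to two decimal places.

t_L ≈ 1.10 h

Centroid of excess rainfall: t_c = Σ P_i·t̄_i / ΣP_i = 0.8973 h (block centres at 0.5, 1.5 h).
Hydrograph peak occurs at t = 2 h, so basin lag t_L = 2 − 0.8973 = 1.10 h.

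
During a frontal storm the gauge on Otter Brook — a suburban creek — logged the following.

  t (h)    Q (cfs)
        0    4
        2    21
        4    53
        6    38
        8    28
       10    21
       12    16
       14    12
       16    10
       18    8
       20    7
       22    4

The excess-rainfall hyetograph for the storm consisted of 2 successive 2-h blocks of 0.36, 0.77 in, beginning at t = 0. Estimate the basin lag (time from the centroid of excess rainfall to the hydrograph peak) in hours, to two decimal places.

t_L ≈ 1.64 h

Centroid of excess rainfall: t_c = Σ P_i·t̄_i / ΣP_i = 2.3628 h (block centres at 1, 3 h).
Hydrograph peak occurs at t = 4 h, so basin lag t_L = 4 − 2.3628 = 1.64 h.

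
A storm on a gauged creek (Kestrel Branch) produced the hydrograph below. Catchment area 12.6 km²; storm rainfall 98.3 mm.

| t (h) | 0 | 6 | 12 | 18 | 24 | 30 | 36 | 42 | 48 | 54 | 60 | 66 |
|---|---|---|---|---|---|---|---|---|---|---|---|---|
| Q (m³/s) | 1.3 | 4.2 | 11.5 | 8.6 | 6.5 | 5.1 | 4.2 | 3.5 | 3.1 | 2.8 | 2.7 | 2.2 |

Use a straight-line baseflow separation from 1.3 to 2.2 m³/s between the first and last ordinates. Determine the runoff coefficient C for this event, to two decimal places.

C ≈ 0.61

ΣQ_DR = 34.70 m³/s; V = ΣQ_DR·Δt = 7.495 × 10^5 m³.
Runoff depth d = V / A = 59.49 mm.
C = d / P = 59.49 / 98.3 = 0.61.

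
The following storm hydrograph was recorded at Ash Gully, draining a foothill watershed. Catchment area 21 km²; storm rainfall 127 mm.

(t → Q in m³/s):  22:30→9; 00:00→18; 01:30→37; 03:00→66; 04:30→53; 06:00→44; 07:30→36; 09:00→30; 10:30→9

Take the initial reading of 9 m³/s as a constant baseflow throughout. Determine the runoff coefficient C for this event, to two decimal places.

C ≈ 0.45

ΣQ_DR = 221.0 m³/s; V = ΣQ_DR·Δt = 1.193 × 10^6 m³.
Runoff depth d = V / A = 56.83 mm.
C = d / P = 56.83 / 127 = 0.45.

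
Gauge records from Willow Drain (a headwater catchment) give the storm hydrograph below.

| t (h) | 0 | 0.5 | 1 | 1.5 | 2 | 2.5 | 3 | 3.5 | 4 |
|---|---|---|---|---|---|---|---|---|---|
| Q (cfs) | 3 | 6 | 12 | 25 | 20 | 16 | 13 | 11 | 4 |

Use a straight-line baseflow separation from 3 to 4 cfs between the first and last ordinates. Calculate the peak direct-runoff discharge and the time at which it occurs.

Subtracting baseflow gives direct-runoff ordinates: 0.00, 2.88, 8.75, 21.62, 16.50, 12.38, 9.25, 7.12, 0.00 cfs.
The maximum is 21.62 cfs, occurring at the reading for t = 1.5 h.

Q_p = 21.62 cfs at t = 1.5 h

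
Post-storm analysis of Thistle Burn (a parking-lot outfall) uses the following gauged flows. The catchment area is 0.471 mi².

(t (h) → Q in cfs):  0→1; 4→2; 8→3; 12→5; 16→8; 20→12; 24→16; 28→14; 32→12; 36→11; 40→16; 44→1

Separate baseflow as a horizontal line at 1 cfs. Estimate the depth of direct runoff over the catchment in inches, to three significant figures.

Direct runoff: 0.0, 1.0, 2.0, 4.0, 7.0, 11.0, 15.0, 13.0, 11.0, 10.0, 15.0, 0.0 cfs; ΣQ_DR = 89.00 cfs.
V = ΣQ_DR · Δt = 89.00 × 14400 s = 1.282 × 10^6 ft³.
Over A = 0.471 mi², depth = V / A = 1.17 in.

d ≈ 1.17 in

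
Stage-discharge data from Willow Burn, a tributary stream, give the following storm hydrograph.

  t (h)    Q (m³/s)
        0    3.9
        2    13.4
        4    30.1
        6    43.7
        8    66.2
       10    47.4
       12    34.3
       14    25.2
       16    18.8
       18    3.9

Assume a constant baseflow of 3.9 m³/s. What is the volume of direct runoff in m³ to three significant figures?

V ≈ 1.78 × 10^6 m³

Direct-runoff ordinates (Q − Q_b): 0.0, 9.5, 26.2, 39.8, 62.3, 43.5, 30.4, 21.3, 14.9, 0.0 m³/s.
ΣQ_DR = 247.9 m³/s.
With Δt = 2 h = 7200 s, V = ΣQ_DR · Δt = 247.9 × 7200 = 1.78 × 10^6 m³.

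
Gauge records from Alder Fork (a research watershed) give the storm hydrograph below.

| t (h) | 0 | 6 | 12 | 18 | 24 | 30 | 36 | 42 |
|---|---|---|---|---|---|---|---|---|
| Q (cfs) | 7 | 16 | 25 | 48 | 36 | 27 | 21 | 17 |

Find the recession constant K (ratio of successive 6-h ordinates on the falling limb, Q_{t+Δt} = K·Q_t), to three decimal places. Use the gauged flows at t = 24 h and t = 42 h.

Using the recession-limb readings at t = 24 h and t = 42 h: Q falls from 36 to 17 cfs over 3 intervals.
K = (Q₂/Q₁)^(1/3) = (17/36)^(1/3) = 0.779.

K ≈ 0.779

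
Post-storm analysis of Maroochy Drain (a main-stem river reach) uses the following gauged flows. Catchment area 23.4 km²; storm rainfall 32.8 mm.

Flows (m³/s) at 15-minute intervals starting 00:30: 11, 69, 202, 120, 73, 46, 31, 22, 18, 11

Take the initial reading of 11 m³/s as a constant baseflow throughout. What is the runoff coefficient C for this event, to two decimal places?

C ≈ 0.58

ΣQ_DR = 493.0 m³/s; V = ΣQ_DR·Δt = 4.437 × 10^5 m³.
Runoff depth d = V / A = 18.96 mm.
C = d / P = 18.96 / 32.8 = 0.58.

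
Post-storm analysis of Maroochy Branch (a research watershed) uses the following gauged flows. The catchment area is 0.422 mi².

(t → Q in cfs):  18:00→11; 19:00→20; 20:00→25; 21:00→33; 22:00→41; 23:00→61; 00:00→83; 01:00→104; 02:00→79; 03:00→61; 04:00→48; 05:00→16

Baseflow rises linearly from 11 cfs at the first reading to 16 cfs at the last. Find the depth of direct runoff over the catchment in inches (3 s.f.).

Direct runoff: 0.00, 8.55, 13.09, 20.64, 28.18, 47.73, 69.27, 89.82, 64.36, 45.91, 32.45, 0.00 cfs; ΣQ_DR = 420.0 cfs.
V = ΣQ_DR · Δt = 420.0 × 3600 s = 1.512 × 10^6 ft³.
Over A = 0.422 mi², depth = V / A = 1.54 in.

d ≈ 1.54 in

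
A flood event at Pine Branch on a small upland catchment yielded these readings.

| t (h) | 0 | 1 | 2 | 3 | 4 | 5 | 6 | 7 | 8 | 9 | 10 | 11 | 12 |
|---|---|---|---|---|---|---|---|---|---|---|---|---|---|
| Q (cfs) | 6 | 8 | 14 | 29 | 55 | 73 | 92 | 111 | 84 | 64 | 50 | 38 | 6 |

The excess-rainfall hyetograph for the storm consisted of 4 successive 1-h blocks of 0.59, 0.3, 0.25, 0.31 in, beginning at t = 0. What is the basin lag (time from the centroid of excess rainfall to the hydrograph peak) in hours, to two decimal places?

t_L ≈ 5.31 h

Centroid of excess rainfall: t_c = Σ P_i·t̄_i / ΣP_i = 1.6931 h (block centres at 0.5, 1.5, 2.5, 3.5 h).
Hydrograph peak occurs at t = 7 h, so basin lag t_L = 7 − 1.6931 = 5.31 h.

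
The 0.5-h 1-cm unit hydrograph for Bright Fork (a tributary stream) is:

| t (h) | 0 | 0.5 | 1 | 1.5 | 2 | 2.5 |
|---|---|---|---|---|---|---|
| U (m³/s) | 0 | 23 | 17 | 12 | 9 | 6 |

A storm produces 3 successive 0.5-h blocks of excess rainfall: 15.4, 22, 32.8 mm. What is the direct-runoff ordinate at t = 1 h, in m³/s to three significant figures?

By discrete convolution, Q_j = Σ (P_i / 10 mm) · U_{j−i}.
At t = 1 h (j=2): Q = (15.4/10)·17 + (22/10)·23 + (32.8/10)·0 = 76.8 m³/s.

Q ≈ 76.8 m³/s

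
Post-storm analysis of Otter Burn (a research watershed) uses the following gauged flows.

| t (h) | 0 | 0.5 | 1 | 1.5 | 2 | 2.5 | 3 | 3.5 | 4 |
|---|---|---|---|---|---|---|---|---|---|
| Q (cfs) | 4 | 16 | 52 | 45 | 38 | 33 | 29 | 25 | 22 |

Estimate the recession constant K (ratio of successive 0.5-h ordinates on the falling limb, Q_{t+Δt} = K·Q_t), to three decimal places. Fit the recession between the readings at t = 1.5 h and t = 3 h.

K ≈ 0.864

Using the recession-limb readings at t = 1.5 h and t = 3 h: Q falls from 45 to 29 cfs over 3 intervals.
K = (Q₂/Q₁)^(1/3) = (29/45)^(1/3) = 0.864.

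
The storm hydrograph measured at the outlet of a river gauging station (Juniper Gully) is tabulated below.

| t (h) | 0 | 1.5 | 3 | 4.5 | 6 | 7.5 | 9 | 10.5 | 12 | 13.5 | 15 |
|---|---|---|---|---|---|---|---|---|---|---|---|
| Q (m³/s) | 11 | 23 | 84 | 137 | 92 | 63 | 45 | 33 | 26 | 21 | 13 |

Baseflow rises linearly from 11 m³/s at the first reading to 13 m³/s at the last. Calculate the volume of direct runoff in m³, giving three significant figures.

Direct-runoff ordinates (Q − Q_b): 0.00, 11.80, 72.60, 125.40, 80.20, 51.00, 32.80, 20.60, 13.40, 8.20, 0.00 m³/s.
ΣQ_DR = 416.0 m³/s.
With Δt = 1.5 h = 5400 s, V = ΣQ_DR · Δt = 416.0 × 5400 = 2.25 × 10^6 m³.

V ≈ 2.25 × 10^6 m³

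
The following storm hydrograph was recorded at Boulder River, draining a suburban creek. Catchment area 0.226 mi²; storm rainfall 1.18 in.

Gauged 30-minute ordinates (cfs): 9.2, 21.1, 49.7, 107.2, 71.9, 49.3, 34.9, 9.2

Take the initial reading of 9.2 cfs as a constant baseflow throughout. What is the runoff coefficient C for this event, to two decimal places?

ΣQ_DR = 278.9 cfs; V = ΣQ_DR·Δt = 5.020 × 10^5 ft³.
Runoff depth d = V / A = 0.9561 in.
C = d / P = 0.9561 / 1.18 = 0.81.

C ≈ 0.81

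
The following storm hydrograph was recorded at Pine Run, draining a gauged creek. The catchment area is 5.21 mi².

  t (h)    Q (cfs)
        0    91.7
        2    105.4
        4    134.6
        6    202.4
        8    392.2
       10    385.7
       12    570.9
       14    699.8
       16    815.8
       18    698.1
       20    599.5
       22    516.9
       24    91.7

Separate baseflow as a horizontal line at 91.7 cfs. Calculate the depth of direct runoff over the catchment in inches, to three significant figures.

d ≈ 2.45 in

Direct runoff: 0.0, 13.7, 42.9, 110.7, 300.5, 294.0, 479.2, 608.1, 724.1, 606.4, 507.8, 425.2, 0.0 cfs; ΣQ_DR = 4113 cfs.
V = ΣQ_DR · Δt = 4113 × 7200 s = 2.961 × 10^7 ft³.
Over A = 5.21 mi², depth = V / A = 2.45 in.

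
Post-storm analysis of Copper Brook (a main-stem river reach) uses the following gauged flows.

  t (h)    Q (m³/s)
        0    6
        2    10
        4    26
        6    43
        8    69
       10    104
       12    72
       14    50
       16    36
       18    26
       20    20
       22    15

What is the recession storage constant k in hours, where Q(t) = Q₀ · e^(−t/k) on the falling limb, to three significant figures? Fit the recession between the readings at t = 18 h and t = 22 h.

k ≈ 7.27 h

On the falling limb, Q drops from 26 to 15 m³/s between t = 18 h and t = 22 h (Δt = 4 h).
k = −Δt / ln(Q₂/Q₁) = −4 / ln(15/26) = 7.27 h.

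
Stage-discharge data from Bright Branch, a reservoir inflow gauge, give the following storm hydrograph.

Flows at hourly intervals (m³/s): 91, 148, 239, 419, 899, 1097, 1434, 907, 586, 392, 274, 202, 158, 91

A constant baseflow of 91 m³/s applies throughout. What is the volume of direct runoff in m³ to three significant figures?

Direct-runoff ordinates (Q − Q_b): 0.0, 57.0, 148.0, 328.0, 808.0, 1006.0, 1343.0, 816.0, 495.0, 301.0, 183.0, 111.0, 67.0, 0.0 m³/s.
ΣQ_DR = 5663 m³/s.
With Δt = 1 h = 3600 s, V = ΣQ_DR · Δt = 5663 × 3600 = 2.04 × 10^7 m³.

V ≈ 2.04 × 10^7 m³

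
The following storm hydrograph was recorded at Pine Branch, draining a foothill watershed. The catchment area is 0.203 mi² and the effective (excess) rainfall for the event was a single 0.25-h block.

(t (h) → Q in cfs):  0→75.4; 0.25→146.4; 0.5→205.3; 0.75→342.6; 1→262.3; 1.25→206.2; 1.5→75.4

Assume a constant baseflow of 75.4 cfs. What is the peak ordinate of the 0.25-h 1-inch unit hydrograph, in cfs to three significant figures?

Direct runoff: 0.0, 71.0, 129.9, 267.2, 186.9, 130.8, 0.0 cfs; ΣQ_DR = 785.8 cfs, peak = 267.2 cfs.
Runoff depth d = ΣQ_DR·Δt / A = 785.8 × 900 / (0.203 mi²) = 1.500 in.
The 1-inch UH is the DRH scaled by (1 in)/d, so U_p = 267.2 × 1/1.500 = 178 cfs.

U_p ≈ 178 cfs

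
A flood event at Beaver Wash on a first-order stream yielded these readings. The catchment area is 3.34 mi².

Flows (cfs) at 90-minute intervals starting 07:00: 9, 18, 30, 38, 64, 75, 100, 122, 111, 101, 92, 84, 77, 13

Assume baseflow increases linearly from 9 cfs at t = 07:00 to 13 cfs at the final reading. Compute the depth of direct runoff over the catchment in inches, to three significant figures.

Direct runoff: 0.00, 8.69, 20.38, 28.08, 53.77, 64.46, 89.15, 110.85, 99.54, 89.23, 79.92, 71.62, 64.31, 0.00 cfs; ΣQ_DR = 780.0 cfs.
V = ΣQ_DR · Δt = 780.0 × 5400 s = 4.212 × 10^6 ft³.
Over A = 3.34 mi², depth = V / A = 0.543 in.

d ≈ 0.543 in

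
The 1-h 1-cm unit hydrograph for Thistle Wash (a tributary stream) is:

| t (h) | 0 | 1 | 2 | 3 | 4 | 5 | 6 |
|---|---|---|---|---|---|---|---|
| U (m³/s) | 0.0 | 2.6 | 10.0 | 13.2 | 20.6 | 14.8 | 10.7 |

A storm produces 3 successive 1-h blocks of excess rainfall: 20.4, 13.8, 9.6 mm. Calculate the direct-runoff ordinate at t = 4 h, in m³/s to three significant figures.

By discrete convolution, Q_j = Σ (P_i / 10 mm) · U_{j−i}.
At t = 4 h (j=4): Q = (20.4/10)·20.6 + (13.8/10)·13.2 + (9.6/10)·10.0 = 69.8 m³/s.

Q ≈ 69.8 m³/s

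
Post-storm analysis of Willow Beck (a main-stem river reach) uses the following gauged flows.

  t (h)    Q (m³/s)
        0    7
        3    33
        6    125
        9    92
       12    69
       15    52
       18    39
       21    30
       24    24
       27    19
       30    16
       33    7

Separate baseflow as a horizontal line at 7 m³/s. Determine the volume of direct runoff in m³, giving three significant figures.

Direct-runoff ordinates (Q − Q_b): 0.0, 26.0, 118.0, 85.0, 62.0, 45.0, 32.0, 23.0, 17.0, 12.0, 9.0, 0.0 m³/s.
ΣQ_DR = 429.0 m³/s.
With Δt = 3 h = 10800 s, V = ΣQ_DR · Δt = 429.0 × 10800 = 4.63 × 10^6 m³.

V ≈ 4.63 × 10^6 m³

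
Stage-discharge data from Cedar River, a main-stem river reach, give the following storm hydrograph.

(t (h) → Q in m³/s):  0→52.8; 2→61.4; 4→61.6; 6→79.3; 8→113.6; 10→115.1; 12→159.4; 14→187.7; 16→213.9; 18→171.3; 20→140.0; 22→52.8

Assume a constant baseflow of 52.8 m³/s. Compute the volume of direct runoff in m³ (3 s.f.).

Direct-runoff ordinates (Q − Q_b): 0.0, 8.6, 8.8, 26.5, 60.8, 62.3, 106.6, 134.9, 161.1, 118.5, 87.2, 0.0 m³/s.
ΣQ_DR = 775.3 m³/s.
With Δt = 2 h = 7200 s, V = ΣQ_DR · Δt = 775.3 × 7200 = 5.58 × 10^6 m³.

V ≈ 5.58 × 10^6 m³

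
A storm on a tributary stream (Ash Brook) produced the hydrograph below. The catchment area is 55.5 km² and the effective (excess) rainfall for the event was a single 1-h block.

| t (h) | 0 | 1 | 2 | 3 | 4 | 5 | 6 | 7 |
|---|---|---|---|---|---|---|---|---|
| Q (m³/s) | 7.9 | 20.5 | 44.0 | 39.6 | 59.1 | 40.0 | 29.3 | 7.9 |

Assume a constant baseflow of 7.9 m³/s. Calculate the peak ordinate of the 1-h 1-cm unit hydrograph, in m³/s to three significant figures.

U_p ≈ 42.6 m³/s

Direct runoff: 0.0, 12.6, 36.1, 31.7, 51.2, 32.1, 21.4, 0.0 m³/s; ΣQ_DR = 185.1 m³/s, peak = 51.2 m³/s.
Runoff depth d = ΣQ_DR·Δt / A = 185.1 × 3600 / (55.5 km²) = 12.01 mm.
The 1-cm UH is the DRH scaled by (10 mm)/d, so U_p = 51.2 × 10/12.01 = 42.6 m³/s.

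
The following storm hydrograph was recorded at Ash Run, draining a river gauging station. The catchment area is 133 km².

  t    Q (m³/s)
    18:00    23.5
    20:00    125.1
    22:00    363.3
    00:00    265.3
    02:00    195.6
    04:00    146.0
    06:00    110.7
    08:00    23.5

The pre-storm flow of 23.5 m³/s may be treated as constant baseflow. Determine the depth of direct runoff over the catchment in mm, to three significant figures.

d ≈ 57.7 mm

Direct runoff: 0.0, 101.6, 339.8, 241.8, 172.1, 122.5, 87.2, 0.0 m³/s; ΣQ_DR = 1065 m³/s.
V = ΣQ_DR · Δt = 1065 × 7200 s = 7.668 × 10^6 m³.
Over A = 133 km², depth = V / A = 57.7 mm.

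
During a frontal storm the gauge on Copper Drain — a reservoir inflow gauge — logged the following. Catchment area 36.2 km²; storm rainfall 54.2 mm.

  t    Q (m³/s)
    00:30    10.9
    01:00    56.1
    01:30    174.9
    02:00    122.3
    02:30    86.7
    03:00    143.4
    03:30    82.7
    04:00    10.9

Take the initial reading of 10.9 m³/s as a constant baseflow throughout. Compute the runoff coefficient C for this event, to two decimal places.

ΣQ_DR = 600.7 m³/s; V = ΣQ_DR·Δt = 1.081 × 10^6 m³.
Runoff depth d = V / A = 29.87 mm.
C = d / P = 29.87 / 54.2 = 0.55.

C ≈ 0.55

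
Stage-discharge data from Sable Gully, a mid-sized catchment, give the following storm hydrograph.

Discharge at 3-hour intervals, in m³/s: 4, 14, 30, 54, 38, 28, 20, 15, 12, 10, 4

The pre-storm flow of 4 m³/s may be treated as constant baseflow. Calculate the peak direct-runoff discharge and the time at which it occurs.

Subtracting baseflow gives direct-runoff ordinates: 0.0, 10.0, 26.0, 50.0, 34.0, 24.0, 16.0, 11.0, 8.0, 6.0, 0.0 m³/s.
The maximum is 50.0 m³/s, occurring at the reading for t = 9 h.

Q_p = 50.0 m³/s at t = 9 h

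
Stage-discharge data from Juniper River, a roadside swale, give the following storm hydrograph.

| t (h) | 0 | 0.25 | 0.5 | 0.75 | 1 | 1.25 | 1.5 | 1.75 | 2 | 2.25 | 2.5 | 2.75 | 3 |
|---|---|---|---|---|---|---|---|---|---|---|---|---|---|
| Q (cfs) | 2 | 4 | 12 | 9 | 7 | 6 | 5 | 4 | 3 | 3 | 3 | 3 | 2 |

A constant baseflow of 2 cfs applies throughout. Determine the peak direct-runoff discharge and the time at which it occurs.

Q_p = 10.0 cfs at t = 0.5 h

Subtracting baseflow gives direct-runoff ordinates: 0.0, 2.0, 10.0, 7.0, 5.0, 4.0, 3.0, 2.0, 1.0, 1.0, 1.0, 1.0, 0.0 cfs.
The maximum is 10.0 cfs, occurring at the reading for t = 0.5 h.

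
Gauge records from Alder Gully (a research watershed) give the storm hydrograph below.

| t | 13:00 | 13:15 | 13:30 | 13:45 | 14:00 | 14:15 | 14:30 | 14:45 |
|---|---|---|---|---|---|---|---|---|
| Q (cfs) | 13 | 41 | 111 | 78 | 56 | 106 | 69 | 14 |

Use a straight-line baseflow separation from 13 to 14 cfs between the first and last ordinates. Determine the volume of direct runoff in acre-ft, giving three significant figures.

Direct-runoff ordinates (Q − Q_b): 0.00, 27.86, 97.71, 64.57, 42.43, 92.29, 55.14, 0.00 cfs.
ΣQ_DR = 380.0 cfs.
With Δt = 0.25 h = 900 s, V = ΣQ_DR · Δt = 380.0 × 900 = 3.42 × 10^5 ft³ = 7.85 acre-ft.

V ≈ 7.85 acre-ft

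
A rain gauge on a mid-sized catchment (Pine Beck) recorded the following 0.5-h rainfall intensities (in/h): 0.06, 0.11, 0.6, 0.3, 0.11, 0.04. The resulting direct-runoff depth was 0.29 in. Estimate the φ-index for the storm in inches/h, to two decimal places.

Only the 2 blocks with intensity above φ contribute runoff: 0.6, 0.3 in/h.
Σ(I−φ)·Δt = d  ⇒  (0.6+0.3 − 2φ)·0.5 = 0.29
φ = (0.9000 − 0.29/0.5) / 2 = 0.16 in/h.

φ ≈ 0.16 in/h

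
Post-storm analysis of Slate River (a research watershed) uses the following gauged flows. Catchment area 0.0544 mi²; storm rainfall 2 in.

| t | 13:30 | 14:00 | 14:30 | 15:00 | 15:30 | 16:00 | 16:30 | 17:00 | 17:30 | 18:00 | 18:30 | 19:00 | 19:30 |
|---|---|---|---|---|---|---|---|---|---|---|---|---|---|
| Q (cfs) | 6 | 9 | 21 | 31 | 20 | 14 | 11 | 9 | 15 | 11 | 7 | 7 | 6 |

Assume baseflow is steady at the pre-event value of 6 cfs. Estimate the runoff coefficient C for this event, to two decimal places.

ΣQ_DR = 89.00 cfs; V = ΣQ_DR·Δt = 1.602 × 10^5 ft³.
Runoff depth d = V / A = 1.268 in.
C = d / P = 1.268 / 2 = 0.63.

C ≈ 0.63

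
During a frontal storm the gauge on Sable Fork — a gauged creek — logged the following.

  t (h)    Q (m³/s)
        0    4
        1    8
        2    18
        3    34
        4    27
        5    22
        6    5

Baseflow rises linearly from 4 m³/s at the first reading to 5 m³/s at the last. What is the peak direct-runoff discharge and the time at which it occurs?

Subtracting baseflow gives direct-runoff ordinates: 0.00, 3.83, 13.67, 29.50, 22.33, 17.17, 0.00 m³/s.
The maximum is 29.50 m³/s, occurring at the reading for t = 3 h.

Q_p = 29.50 m³/s at t = 3 h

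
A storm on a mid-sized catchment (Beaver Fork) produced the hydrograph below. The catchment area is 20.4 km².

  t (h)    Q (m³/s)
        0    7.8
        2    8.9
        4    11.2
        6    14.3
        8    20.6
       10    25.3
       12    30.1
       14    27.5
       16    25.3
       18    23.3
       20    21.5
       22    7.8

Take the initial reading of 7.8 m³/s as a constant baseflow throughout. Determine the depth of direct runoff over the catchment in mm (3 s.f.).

d ≈ 45.9 mm

Direct runoff: 0.0, 1.1, 3.4, 6.5, 12.8, 17.5, 22.3, 19.7, 17.5, 15.5, 13.7, 0.0 m³/s; ΣQ_DR = 130.0 m³/s.
V = ΣQ_DR · Δt = 130.0 × 7200 s = 9.360 × 10^5 m³.
Over A = 20.4 km², depth = V / A = 45.9 mm.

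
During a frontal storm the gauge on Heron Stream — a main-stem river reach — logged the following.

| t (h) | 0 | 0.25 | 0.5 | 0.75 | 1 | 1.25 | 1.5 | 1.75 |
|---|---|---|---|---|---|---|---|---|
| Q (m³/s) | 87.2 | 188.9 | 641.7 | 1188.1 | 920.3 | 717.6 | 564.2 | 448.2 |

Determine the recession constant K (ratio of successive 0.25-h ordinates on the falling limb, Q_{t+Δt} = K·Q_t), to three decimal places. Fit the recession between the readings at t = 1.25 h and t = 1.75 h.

Using the recession-limb readings at t = 1.25 h and t = 1.75 h: Q falls from 717.6 to 448.2 m³/s over 2 intervals.
K = (Q₂/Q₁)^(1/2) = (448.2/717.6)^(1/2) = 0.790.

K ≈ 0.790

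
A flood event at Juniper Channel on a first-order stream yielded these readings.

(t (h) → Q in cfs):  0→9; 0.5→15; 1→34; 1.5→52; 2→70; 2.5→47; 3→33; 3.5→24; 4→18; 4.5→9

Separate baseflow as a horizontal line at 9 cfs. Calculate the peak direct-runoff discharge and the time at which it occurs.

Q_p = 61.0 cfs at t = 2 h

Subtracting baseflow gives direct-runoff ordinates: 0.0, 6.0, 25.0, 43.0, 61.0, 38.0, 24.0, 15.0, 9.0, 0.0 cfs.
The maximum is 61.0 cfs, occurring at the reading for t = 2 h.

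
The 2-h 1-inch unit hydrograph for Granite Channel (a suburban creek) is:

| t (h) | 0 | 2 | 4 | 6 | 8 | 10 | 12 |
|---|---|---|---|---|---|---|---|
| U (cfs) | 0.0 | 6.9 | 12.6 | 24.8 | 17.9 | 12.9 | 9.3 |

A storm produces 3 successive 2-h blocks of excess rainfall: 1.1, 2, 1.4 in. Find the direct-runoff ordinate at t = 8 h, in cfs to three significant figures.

By discrete convolution, Q_j = Σ (P_i / 1 in) · U_{j−i}.
At t = 8 h (j=4): Q = (1.1/1)·17.9 + (2/1)·24.8 + (1.4/1)·12.6 = 86.9 cfs.

Q ≈ 86.9 cfs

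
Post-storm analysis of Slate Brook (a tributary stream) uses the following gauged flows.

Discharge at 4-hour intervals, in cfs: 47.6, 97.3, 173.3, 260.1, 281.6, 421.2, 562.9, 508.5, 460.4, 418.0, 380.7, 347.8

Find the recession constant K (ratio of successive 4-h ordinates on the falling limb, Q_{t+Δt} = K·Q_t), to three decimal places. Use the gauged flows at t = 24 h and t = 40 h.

K ≈ 0.907

Using the recession-limb readings at t = 24 h and t = 40 h: Q falls from 562.9 to 380.7 cfs over 4 intervals.
K = (Q₂/Q₁)^(1/4) = (380.7/562.9)^(1/4) = 0.907.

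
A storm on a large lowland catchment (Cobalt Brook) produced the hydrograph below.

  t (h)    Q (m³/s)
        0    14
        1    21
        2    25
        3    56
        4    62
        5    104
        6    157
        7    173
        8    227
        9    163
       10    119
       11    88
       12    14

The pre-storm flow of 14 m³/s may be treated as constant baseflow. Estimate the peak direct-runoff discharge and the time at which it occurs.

Subtracting baseflow gives direct-runoff ordinates: 0.0, 7.0, 11.0, 42.0, 48.0, 90.0, 143.0, 159.0, 213.0, 149.0, 105.0, 74.0, 0.0 m³/s.
The maximum is 213.0 m³/s, occurring at the reading for t = 8 h.

Q_p = 213.0 m³/s at t = 8 h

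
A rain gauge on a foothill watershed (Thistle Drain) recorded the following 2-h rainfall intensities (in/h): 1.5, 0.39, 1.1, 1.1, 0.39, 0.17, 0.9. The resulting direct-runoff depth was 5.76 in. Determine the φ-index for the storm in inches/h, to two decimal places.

Only the 4 blocks with intensity above φ contribute runoff: 1.5, 1.1, 1.1, 0.9 in/h.
Σ(I−φ)·Δt = d  ⇒  (1.5+1.1+1.1+0.9 − 4φ)·2 = 5.76
φ = (4.600 − 5.76/2) / 4 = 0.43 in/h.

φ ≈ 0.43 in/h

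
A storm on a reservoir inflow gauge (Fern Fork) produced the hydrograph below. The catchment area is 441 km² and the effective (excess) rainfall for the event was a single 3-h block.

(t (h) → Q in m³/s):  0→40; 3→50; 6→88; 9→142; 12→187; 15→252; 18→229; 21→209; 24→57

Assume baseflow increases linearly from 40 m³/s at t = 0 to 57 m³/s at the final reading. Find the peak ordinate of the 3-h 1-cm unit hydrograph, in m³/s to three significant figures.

U_p ≈ 101 m³/s

Direct runoff: 0.00, 7.88, 43.75, 95.62, 138.50, 201.38, 176.25, 154.12, 0.00 m³/s; ΣQ_DR = 817.5 m³/s, peak = 201.38 m³/s.
Runoff depth d = ΣQ_DR·Δt / A = 817.5 × 10800 / (441 km²) = 20.02 mm.
The 1-cm UH is the DRH scaled by (10 mm)/d, so U_p = 201.38 × 10/20.02 = 101 m³/s.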